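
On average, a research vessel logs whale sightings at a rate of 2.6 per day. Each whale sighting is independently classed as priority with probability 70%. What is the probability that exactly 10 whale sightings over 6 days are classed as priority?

Thinning: the whale sightings that are classed as priority themselves form a Poisson process with rate 0.7 × 2.6 = 1.82 per day.
Over the interval, μ = 1.82 × 6 = 10.92 (6 days).
P(N = 10) = e^(−10.92) · 10.92^10/10! ≈ 0.1202.

0.1202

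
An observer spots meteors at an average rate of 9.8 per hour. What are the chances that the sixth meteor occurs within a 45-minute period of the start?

Over the interval, μ = 9.8 × 0.75 = 7.35 (a 45-minute period = 0.75 hours).
The sixth arrival falls in the interval iff at least 6 events occur there: P(S_6 ≤ t) = P(N ≥ 6) = 1 − P(N ≤ 5) ≈ 0.7417.

0.7417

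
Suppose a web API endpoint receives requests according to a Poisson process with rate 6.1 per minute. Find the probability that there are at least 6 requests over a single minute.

0.5702

With mean μ = 6.1 per minute,
P(N ≥ 6) = 1 − P(N ≤ 5) = 1 − Σ_{j=0}^{5} e^(−μ) μ^j/j! ≈ 0.5702.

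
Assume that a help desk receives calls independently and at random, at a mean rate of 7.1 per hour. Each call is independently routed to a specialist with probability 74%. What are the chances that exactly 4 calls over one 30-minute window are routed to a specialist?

0.1435

Thinning: the calls that are routed to a specialist themselves form a Poisson process with rate 0.74 × 7.1 = 5.254 per hour.
Over the interval, μ = 5.254 × 0.5 = 2.627 (a 30-minute window = 0.5 hours).
P(N = 4) = e^(−2.627) · 2.627^4/4! ≈ 0.1435.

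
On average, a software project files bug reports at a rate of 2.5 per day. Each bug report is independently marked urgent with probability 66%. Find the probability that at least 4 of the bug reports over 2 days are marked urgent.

0.4197

Thinning: the bug reports that are marked urgent themselves form a Poisson process with rate 0.66 × 2.5 = 1.65 per day.
Over the interval, μ = 1.65 × 2 = 3.3 (2 days).
P(N ≥ 4) = 1 − P(N ≤ 3) ≈ 0.4197.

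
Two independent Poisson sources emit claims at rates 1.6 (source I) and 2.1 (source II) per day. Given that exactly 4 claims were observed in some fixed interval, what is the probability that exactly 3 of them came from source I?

Given the total, each event is independently from source I with probability p = λ_I/(λ_I+λ_II) = 1.6/3.7 ≈ 0.4324.
So K ~ Binomial(4, 1.6/3.7): P(K = 3) = C(4,3) · (1.6/3.7)^3 · (2.1/3.7)^1 ≈ 0.1836.

0.1836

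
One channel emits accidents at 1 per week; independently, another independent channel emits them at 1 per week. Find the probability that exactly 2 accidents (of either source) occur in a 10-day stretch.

0.2344

Independent Poisson processes superpose: combined rate λ = 1 + 1 = 2 per week.
Over the interval, μ = 2 × 10/7 ≈ 2.85714 (a 10-day stretch = 10/7 weeks).
P(N = 2) = e^(−2.85714) · 2.85714^2/2! ≈ 0.2344.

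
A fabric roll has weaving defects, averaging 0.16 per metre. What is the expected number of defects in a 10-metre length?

1.6

E[N] = λt = 0.16 × 10 = 1.6 (a 10-metre length = 10 metres).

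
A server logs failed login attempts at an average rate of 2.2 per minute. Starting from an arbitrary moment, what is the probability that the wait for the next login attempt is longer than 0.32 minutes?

0.4946

The wait for the next event is exponential with rate λ = 2.2 per minute.
P(T > 0.32) = e^(−λt) = e^(−2.2 × 0.32) = e^(−0.704) ≈ 0.4946.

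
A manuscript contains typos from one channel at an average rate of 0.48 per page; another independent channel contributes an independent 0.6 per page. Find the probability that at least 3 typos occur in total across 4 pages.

Independent Poisson processes superpose: combined rate λ = 0.48 + 0.6 = 1.08 per page.
Over the interval, μ = 1.08 × 4 = 4.32 (4 pages).
P(N ≥ 3) = 1 − P(N ≤ 2) ≈ 0.8051.

0.8051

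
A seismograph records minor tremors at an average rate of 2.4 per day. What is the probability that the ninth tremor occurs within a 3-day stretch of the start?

0.2973

Over the interval, μ = 2.4 × 3 = 7.2 (a 3-day stretch = 3 days).
The ninth arrival falls in the interval iff at least 9 events occur there: P(S_9 ≤ t) = P(N ≥ 9) = 1 − P(N ≤ 8) ≈ 0.2973.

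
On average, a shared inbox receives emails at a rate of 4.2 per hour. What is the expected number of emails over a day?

100.8

E[N] = λt = 4.2 × 24 = 100.8 (a day = 24 hours).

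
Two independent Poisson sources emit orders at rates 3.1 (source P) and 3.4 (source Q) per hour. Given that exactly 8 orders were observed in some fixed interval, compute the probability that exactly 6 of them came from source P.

0.0902

Given the total, each event is independently from source P with probability p = λ_P/(λ_P+λ_Q) = 3.1/6.5 ≈ 0.4769.
So K ~ Binomial(8, 3.1/6.5): P(K = 6) = C(8,6) · (3.1/6.5)^6 · (3.4/6.5)^2 ≈ 0.0902.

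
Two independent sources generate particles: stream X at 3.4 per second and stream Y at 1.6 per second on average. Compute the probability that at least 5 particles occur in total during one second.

0.5595

Independent Poisson processes superpose: combined rate λ = 3.4 + 1.6 = 5 per second.
So μ = 5.
P(N ≥ 5) = 1 − P(N ≤ 4) ≈ 0.5595.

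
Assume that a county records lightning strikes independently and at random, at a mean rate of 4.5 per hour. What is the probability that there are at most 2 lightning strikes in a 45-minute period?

0.3446

Over the interval, μ = 4.5 × 0.75 = 3.375 (a 45-minute period = 0.75 hours).
P(N ≤ 2) = Σ_{j=0}^{2} e^(−μ) μ^j/j! ≈ 0.3446.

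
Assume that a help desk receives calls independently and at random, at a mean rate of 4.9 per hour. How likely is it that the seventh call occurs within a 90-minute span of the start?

0.6010

Over the interval, μ = 4.9 × 1.5 = 7.35 (a 90-minute span = 1.5 hours).
The seventh arrival falls in the interval iff at least 7 events occur there: P(S_7 ≤ t) = P(N ≥ 7) = 1 − P(N ≤ 6) ≈ 0.6010.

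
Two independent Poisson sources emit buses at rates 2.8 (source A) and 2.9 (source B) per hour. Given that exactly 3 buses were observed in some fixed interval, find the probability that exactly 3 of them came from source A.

Given the total, each event is independently from source A with probability p = λ_A/(λ_A+λ_B) = 2.8/5.7 ≈ 0.4912.
So K ~ Binomial(3, 2.8/5.7): P(K = 3) = C(3,3) · (2.8/5.7)^3 · (2.9/5.7)^0 ≈ 0.1185.

0.1185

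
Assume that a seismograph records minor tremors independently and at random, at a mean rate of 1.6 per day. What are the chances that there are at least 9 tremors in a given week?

Over the interval, μ = 1.6 × 7 = 11.2 (a week = 7 days).
P(N ≥ 9) = 1 − P(N ≤ 8) = 1 − Σ_{j=0}^{8} e^(−μ) μ^j/j! ≈ 0.7853.

0.7853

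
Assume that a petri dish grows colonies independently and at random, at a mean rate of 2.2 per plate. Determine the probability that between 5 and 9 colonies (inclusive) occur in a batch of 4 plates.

Over the interval, μ = 2.2 × 4 = 8.8 (a batch of 4 plates = 4 plates).
P(5 ≤ N ≤ 9) = Σ_{j=5}^{9} e^(−8.8) · 8.8^j/j! ≈ 0.5516.

0.5516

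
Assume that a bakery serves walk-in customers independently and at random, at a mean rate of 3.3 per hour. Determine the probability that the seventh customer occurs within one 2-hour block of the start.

0.4892

Over the interval, μ = 3.3 × 2 = 6.6 (a 2-hour block = 2 hours).
The seventh arrival falls in the interval iff at least 7 events occur there: P(S_7 ≤ t) = P(N ≥ 7) = 1 − P(N ≤ 6) ≈ 0.4892.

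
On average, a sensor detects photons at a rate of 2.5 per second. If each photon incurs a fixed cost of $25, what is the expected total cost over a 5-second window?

$312.5

E[N] = 2.5 × 5 = 12.5 (a 5-second window = 5 seconds); E[cost] = 12.5 × $25 = $312.5.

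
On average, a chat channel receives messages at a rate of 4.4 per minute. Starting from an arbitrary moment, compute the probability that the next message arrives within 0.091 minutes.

Inter-arrival times are exponential with rate λ = 4.4 per minute.
P(T ≤ 0.091) = 1 − e^(−λt) = 1 − e^(−4.4 × 0.091) = 1 − e^(−0.4004) ≈ 0.3299.

0.3299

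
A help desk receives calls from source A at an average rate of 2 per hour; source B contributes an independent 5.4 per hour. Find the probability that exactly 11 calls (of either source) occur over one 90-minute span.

Independent Poisson processes superpose: combined rate λ = 2 + 5.4 = 7.4 per hour.
Over the interval, μ = 7.4 × 1.5 = 11.1 (a 90-minute span = 1.5 hours).
P(N = 11) = e^(−11.1) · 11.1^11/11! ≈ 0.1193.

0.1193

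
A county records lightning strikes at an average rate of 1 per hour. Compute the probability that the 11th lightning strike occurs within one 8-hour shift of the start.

0.1841

Over the interval, μ = 1 × 8 = 8 (an 8-hour shift = 8 hours).
The 11th arrival falls in the interval iff at least 11 events occur there: P(S_11 ≤ t) = P(N ≥ 11) = 1 − P(N ≤ 10) ≈ 0.1841.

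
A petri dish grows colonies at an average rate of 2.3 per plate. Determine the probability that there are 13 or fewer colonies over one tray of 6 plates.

Over the interval, μ = 2.3 × 6 = 13.8 (a tray of 6 plates = 6 plates).
P(N ≤ 13) = Σ_{j=0}^{13} e^(−μ) μ^j/j! ≈ 0.4858.

0.4858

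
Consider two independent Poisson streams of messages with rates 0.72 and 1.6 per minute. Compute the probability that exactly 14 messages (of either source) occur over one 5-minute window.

0.0840

Independent Poisson processes superpose: combined rate λ = 0.72 + 1.6 = 2.32 per minute.
Over the interval, μ = 2.32 × 5 = 11.6 (a 5-minute window = 5 minutes).
P(N = 14) = e^(−11.6) · 11.6^14/14! ≈ 0.0840.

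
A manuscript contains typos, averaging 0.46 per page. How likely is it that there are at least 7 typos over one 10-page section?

0.1820

Over the interval, μ = 0.46 × 10 = 4.6 (a 10-page section = 10 pages).
P(N ≥ 7) = 1 − P(N ≤ 6) = 1 − Σ_{j=0}^{6} e^(−μ) μ^j/j! ≈ 0.1820.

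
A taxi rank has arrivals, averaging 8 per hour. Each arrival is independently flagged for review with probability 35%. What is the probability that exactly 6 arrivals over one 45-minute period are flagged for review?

0.0146

Thinning: the arrivals that are flagged for review themselves form a Poisson process with rate 0.35 × 8 = 2.8 per hour.
Over the interval, μ = 2.8 × 0.75 = 2.1 (a 45-minute period = 0.75 hours).
P(N = 6) = e^(−2.1) · 2.1^6/6! ≈ 0.0146.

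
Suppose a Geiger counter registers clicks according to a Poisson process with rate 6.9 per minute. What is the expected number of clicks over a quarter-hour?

E[N] = λt = 6.9 × 15 = 103.5 (a quarter-hour = 15 minutes).

103.5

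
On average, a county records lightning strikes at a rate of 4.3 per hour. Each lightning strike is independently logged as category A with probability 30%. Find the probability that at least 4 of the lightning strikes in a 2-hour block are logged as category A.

Thinning: the lightning strikes that are logged as category A themselves form a Poisson process with rate 0.3 × 4.3 = 1.29 per hour.
Over the interval, μ = 1.29 × 2 = 2.58 (a 2-hour block = 2 hours).
P(N ≥ 4) = 1 − P(N ≤ 3) ≈ 0.2597.

0.2597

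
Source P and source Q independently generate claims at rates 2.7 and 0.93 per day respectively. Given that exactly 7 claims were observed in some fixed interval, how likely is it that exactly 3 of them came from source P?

0.0621

Given the total, each event is independently from source P with probability p = λ_P/(λ_P+λ_Q) = 2.7/3.63 ≈ 0.7438.
So K ~ Binomial(7, 2.7/3.63): P(K = 3) = C(7,3) · (2.7/3.63)^3 · (0.93/3.63)^4 ≈ 0.0621.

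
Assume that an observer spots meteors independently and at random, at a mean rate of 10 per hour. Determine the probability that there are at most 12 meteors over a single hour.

0.7916

With mean μ = 10 per hour,
P(N ≤ 12) = Σ_{j=0}^{12} e^(−μ) μ^j/j! ≈ 0.7916.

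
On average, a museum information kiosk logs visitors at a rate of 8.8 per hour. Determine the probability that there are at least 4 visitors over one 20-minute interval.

0.3378

Over the interval, μ = 8.8 × 1/3 ≈ 2.93333 (a 20-minute interval = 1/3 hours).
P(N ≥ 4) = 1 − P(N ≤ 3) = 1 − Σ_{j=0}^{3} e^(−μ) μ^j/j! ≈ 0.3378.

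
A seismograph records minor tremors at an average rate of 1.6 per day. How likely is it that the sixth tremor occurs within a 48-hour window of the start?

Over the interval, μ = 1.6 × 2 = 3.2 (a 48-hour window = 2 days).
The sixth arrival falls in the interval iff at least 6 events occur there: P(S_6 ≤ t) = P(N ≥ 6) = 1 − P(N ≤ 5) ≈ 0.1054.

0.1054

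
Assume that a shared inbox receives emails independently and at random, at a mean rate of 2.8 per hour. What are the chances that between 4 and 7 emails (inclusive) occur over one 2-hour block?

Over the interval, μ = 2.8 × 2 = 5.6 (a 2-hour block = 2 hours).
P(4 ≤ N ≤ 7) = Σ_{j=4}^{7} e^(−5.6) · 5.6^j/j! ≈ 0.6064.

0.6064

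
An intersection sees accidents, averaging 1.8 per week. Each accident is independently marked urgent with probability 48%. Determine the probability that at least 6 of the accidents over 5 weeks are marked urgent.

0.2667

Thinning: the accidents that are marked urgent themselves form a Poisson process with rate 0.48 × 1.8 = 0.864 per week.
Over the interval, μ = 0.864 × 5 = 4.32 (5 weeks).
P(N ≥ 6) = 1 − P(N ≤ 5) ≈ 0.2667.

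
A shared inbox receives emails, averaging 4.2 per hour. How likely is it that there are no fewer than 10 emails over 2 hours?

Over the interval, μ = 4.2 × 2 = 8.4 (2 hours).
P(N ≥ 10) = 1 − P(N ≤ 9) = 1 − Σ_{j=0}^{9} e^(−μ) μ^j/j! ≈ 0.3341.

0.3341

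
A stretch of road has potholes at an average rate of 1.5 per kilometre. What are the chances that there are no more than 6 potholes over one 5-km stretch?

0.3782

Over the interval, μ = 1.5 × 5 = 7.5 (a 5-km stretch = 5 kilometres).
P(N ≤ 6) = Σ_{j=0}^{6} e^(−μ) μ^j/j! ≈ 0.3782.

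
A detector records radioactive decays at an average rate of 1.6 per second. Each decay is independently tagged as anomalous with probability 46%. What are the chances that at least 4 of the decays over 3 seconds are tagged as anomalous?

Thinning: the decays that are tagged as anomalous themselves form a Poisson process with rate 0.46 × 1.6 = 0.736 per second.
Over the interval, μ = 0.736 × 3 = 2.208 (3 seconds).
P(N ≥ 4) = 1 − P(N ≤ 3) ≈ 0.1822.

0.1822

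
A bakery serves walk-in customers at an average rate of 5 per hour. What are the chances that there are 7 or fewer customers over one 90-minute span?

Over the interval, μ = 5 × 1.5 = 7.5 (a 90-minute span = 1.5 hours).
P(N ≤ 7) = Σ_{j=0}^{7} e^(−μ) μ^j/j! ≈ 0.5246.

0.5246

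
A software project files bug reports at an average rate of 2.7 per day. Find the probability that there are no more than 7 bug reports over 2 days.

Over the interval, μ = 2.7 × 2 = 5.4 (2 days).
P(N ≤ 7) = Σ_{j=0}^{7} e^(−μ) μ^j/j! ≈ 0.8217.

0.8217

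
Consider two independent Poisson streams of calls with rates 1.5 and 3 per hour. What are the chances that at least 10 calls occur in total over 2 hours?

Independent Poisson processes superpose: combined rate λ = 1.5 + 3 = 4.5 per hour.
Over the interval, μ = 4.5 × 2 = 9 (2 hours).
P(N ≥ 10) = 1 − P(N ≤ 9) ≈ 0.4126.

0.4126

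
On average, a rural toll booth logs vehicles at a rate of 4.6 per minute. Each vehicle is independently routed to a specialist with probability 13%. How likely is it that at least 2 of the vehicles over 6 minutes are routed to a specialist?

0.8731

Thinning: the vehicles that are routed to a specialist themselves form a Poisson process with rate 0.13 × 4.6 = 0.598 per minute.
Over the interval, μ = 0.598 × 6 = 3.588 (6 minutes).
P(N ≥ 2) = 1 − P(N ≤ 1) ≈ 0.8731.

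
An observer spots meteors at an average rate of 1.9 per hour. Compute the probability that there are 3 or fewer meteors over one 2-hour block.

0.4735

Over the interval, μ = 1.9 × 2 = 3.8 (a 2-hour block = 2 hours).
P(N ≤ 3) = Σ_{j=0}^{3} e^(−μ) μ^j/j! ≈ 0.4735.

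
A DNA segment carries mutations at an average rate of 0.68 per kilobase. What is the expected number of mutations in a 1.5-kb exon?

1.02

E[N] = λt = 0.68 × 1.5 = 1.02 (a 1.5-kb exon = 1.5 kilobases).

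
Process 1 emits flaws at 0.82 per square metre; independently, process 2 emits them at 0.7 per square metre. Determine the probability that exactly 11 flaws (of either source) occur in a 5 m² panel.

Independent Poisson processes superpose: combined rate λ = 0.82 + 0.7 = 1.52 per square metre.
Over the interval, μ = 1.52 × 5 = 7.6 (a 5 m² panel = 5 square metres).
P(N = 11) = e^(−7.6) · 7.6^11/11! ≈ 0.0613.

0.0613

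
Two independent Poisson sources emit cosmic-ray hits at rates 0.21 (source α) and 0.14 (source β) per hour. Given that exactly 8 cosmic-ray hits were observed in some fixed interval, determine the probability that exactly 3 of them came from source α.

Given the total, each event is independently from source α with probability p = λ_α/(λ_α+λ_β) = 0.21/0.35 = 0.6000.
So K ~ Binomial(8, 0.21/0.35): P(K = 3) = C(8,3) · (0.21/0.35)^3 · (0.14/0.35)^5 ≈ 0.1239.

0.1239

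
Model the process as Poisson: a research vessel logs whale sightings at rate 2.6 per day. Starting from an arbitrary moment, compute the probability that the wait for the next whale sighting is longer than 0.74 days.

The wait for the next event is exponential with rate λ = 2.6 per day.
P(T > 0.74) = e^(−λt) = e^(−2.6 × 0.74) = e^(−1.924) ≈ 0.1460.

0.1460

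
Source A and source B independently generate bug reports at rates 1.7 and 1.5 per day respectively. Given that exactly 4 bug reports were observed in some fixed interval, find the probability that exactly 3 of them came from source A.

Given the total, each event is independently from source A with probability p = λ_A/(λ_A+λ_B) = 1.7/3.2 ≈ 0.5312.
So K ~ Binomial(4, 1.7/3.2): P(K = 3) = C(4,3) · (1.7/3.2)^3 · (1.5/3.2)^1 ≈ 0.2811.

0.2811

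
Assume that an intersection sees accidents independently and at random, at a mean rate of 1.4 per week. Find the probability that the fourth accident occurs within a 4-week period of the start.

Over the interval, μ = 1.4 × 4 = 5.6 (a 4-week period = 4 weeks).
The fourth arrival falls in the interval iff at least 4 events occur there: P(S_4 ≤ t) = P(N ≥ 4) = 1 − P(N ≤ 3) ≈ 0.8094.

0.8094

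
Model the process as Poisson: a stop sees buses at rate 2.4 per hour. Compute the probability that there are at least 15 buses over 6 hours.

0.4719

Over the interval, μ = 2.4 × 6 = 14.4 (6 hours).
P(N ≥ 15) = 1 − P(N ≤ 14) = 1 − Σ_{j=0}^{14} e^(−μ) μ^j/j! ≈ 0.4719.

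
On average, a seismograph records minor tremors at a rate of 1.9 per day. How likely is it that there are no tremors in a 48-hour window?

Over the interval, μ = 1.9 × 2 = 3.8 (a 48-hour window = 2 days).
P(N = 0) = e^(−μ) μ^0/0! = e^(−3.8) · 3.8^0/1 ≈ 0.0224.

0.0224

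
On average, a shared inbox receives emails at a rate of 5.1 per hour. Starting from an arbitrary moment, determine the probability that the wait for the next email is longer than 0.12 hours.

0.5423

The wait for the next event is exponential with rate λ = 5.1 per hour.
P(T > 0.12) = e^(−λt) = e^(−5.1 × 0.12) = e^(−0.612) ≈ 0.5423.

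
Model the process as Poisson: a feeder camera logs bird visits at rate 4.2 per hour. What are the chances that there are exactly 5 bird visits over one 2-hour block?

Over the interval, μ = 4.2 × 2 = 8.4 (a 2-hour block = 2 hours).
P(N = 5) = e^(−μ) μ^5/5! = e^(−8.4) · 8.4^5/120 ≈ 0.0784.

0.0784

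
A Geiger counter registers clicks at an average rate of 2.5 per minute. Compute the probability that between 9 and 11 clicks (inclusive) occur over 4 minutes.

Over the interval, μ = 2.5 × 4 = 10 (4 minutes).
P(9 ≤ N ≤ 11) = Σ_{j=9}^{11} e^(−10) · 10^j/j! ≈ 0.3640.

0.3640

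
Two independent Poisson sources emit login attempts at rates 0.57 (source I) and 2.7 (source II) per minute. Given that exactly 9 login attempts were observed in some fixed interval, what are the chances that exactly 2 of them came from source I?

0.2862

Given the total, each event is independently from source I with probability p = λ_I/(λ_I+λ_II) = 0.57/3.27 ≈ 0.1743.
So K ~ Binomial(9, 0.57/3.27): P(K = 2) = C(9,2) · (0.57/3.27)^2 · (2.7/3.27)^7 ≈ 0.2862.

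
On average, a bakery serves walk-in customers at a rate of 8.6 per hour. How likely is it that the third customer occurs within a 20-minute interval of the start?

0.5463

Over the interval, μ = 8.6 × 1/3 ≈ 2.86667 (a 20-minute interval = 1/3 hours).
The third arrival falls in the interval iff at least 3 events occur there: P(S_3 ≤ t) = P(N ≥ 3) = 1 − P(N ≤ 2) ≈ 0.5463.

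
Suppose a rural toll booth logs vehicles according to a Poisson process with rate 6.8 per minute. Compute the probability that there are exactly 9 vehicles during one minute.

With mean μ = 6.8 per minute,
P(N = 9) = e^(−μ) μ^9/9! = e^(−6.8) · 6.8^9/362880 ≈ 0.0954.

0.0954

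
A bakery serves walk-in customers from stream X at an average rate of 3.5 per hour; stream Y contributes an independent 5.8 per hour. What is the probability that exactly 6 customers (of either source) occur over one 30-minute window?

0.1343

Independent Poisson processes superpose: combined rate λ = 3.5 + 5.8 = 9.3 per hour.
Over the interval, μ = 9.3 × 0.5 = 4.65 (a 30-minute window = 0.5 hours).
P(N = 6) = e^(−4.65) · 4.65^6/6! ≈ 0.1343.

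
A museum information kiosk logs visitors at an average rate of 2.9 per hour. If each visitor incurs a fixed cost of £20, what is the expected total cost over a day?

E[N] = 2.9 × 24 = 69.6 (a day = 24 hours); E[cost] = 69.6 × £20 = £1392.

£1392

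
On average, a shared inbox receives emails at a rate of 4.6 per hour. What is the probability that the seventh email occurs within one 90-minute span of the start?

Over the interval, μ = 4.6 × 1.5 = 6.9 (a 90-minute span = 1.5 hours).
The seventh arrival falls in the interval iff at least 7 events occur there: P(S_7 ≤ t) = P(N ≥ 7) = 1 − P(N ≤ 6) ≈ 0.5353.

0.5353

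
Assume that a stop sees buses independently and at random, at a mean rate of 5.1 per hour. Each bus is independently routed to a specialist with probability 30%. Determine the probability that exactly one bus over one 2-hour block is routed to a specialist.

0.1435

Thinning: the buses that are routed to a specialist themselves form a Poisson process with rate 0.3 × 5.1 = 1.53 per hour.
Over the interval, μ = 1.53 × 2 = 3.06 (a 2-hour block = 2 hours).
P(N = 1) = e^(−3.06) · 3.06^1/1! ≈ 0.1435.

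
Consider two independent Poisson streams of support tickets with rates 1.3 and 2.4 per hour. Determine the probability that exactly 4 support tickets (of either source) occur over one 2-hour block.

Independent Poisson processes superpose: combined rate λ = 1.3 + 2.4 = 3.7 per hour.
Over the interval, μ = 3.7 × 2 = 7.4 (a 2-hour block = 2 hours).
P(N = 4) = e^(−7.4) · 7.4^4/4! ≈ 0.0764.

0.0764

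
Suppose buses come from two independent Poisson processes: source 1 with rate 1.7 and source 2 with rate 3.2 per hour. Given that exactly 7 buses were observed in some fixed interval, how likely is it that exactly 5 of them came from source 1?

0.0450

Given the total, each event is independently from source 1 with probability p = λ_1/(λ_1+λ_2) = 1.7/4.9 ≈ 0.3469.
So K ~ Binomial(7, 1.7/4.9): P(K = 5) = C(7,5) · (1.7/4.9)^5 · (3.2/4.9)^2 ≈ 0.0450.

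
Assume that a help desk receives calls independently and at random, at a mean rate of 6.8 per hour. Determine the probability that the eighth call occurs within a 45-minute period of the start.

Over the interval, μ = 6.8 × 0.75 = 5.1 (a 45-minute period = 0.75 hours).
The eighth arrival falls in the interval iff at least 8 events occur there: P(S_8 ≤ t) = P(N ≥ 8) = 1 − P(N ≤ 7) ≈ 0.1440.

0.1440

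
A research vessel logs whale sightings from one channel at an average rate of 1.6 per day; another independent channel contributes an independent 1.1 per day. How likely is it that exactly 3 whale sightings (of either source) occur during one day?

0.2205

Independent Poisson processes superpose: combined rate λ = 1.6 + 1.1 = 2.7 per day.
So μ = 2.7.
P(N = 3) = e^(−2.7) · 2.7^3/3! ≈ 0.2205.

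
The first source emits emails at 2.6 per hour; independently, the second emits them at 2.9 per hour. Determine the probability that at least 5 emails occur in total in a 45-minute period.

0.3956

Independent Poisson processes superpose: combined rate λ = 2.6 + 2.9 = 5.5 per hour.
Over the interval, μ = 5.5 × 0.75 = 4.125 (a 45-minute period = 0.75 hours).
P(N ≥ 5) = 1 − P(N ≤ 4) ≈ 0.3956.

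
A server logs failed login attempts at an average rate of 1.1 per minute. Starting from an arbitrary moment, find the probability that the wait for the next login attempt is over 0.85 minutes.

The wait for the next event is exponential with rate λ = 1.1 per minute.
P(T > 0.85) = e^(−λt) = e^(−1.1 × 0.85) = e^(−0.935) ≈ 0.3926.

0.3926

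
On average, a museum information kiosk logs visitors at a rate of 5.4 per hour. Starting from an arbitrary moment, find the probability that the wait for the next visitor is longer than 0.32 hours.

The wait for the next event is exponential with rate λ = 5.4 per hour.
P(T > 0.32) = e^(−λt) = e^(−5.4 × 0.32) = e^(−1.728) ≈ 0.1776.

0.1776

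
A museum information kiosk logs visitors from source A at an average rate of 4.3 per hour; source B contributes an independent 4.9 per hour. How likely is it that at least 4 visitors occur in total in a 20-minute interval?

0.3677

Independent Poisson processes superpose: combined rate λ = 4.3 + 4.9 = 9.2 per hour.
Over the interval, μ = 9.2 × 1/3 ≈ 3.06667 (a 20-minute interval = 1/3 hours).
P(N ≥ 4) = 1 − P(N ≤ 3) ≈ 0.3677.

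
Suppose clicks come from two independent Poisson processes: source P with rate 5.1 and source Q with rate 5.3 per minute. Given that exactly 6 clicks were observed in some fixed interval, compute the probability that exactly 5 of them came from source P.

0.0867

Given the total, each event is independently from source P with probability p = λ_P/(λ_P+λ_Q) = 5.1/10.4 ≈ 0.4904.
So K ~ Binomial(6, 5.1/10.4): P(K = 5) = C(6,5) · (5.1/10.4)^5 · (5.3/10.4)^1 ≈ 0.0867.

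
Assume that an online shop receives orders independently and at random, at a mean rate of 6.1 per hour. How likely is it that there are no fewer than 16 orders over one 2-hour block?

Over the interval, μ = 6.1 × 2 = 12.2 (a 2-hour block = 2 hours).
P(N ≥ 16) = 1 − P(N ≤ 15) = 1 − Σ_{j=0}^{15} e^(−μ) μ^j/j! ≈ 0.1704.

0.1704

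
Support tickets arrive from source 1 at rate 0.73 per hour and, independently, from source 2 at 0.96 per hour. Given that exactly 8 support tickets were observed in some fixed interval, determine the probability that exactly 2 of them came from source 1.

0.1755

Given the total, each event is independently from source 1 with probability p = λ_1/(λ_1+λ_2) = 0.73/1.69 ≈ 0.4320.
So K ~ Binomial(8, 0.73/1.69): P(K = 2) = C(8,2) · (0.73/1.69)^2 · (0.96/1.69)^6 ≈ 0.1755.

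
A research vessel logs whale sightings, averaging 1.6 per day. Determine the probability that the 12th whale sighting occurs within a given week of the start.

0.4446

Over the interval, μ = 1.6 × 7 = 11.2 (a week = 7 days).
The 12th arrival falls in the interval iff at least 12 events occur there: P(S_12 ≤ t) = P(N ≥ 12) = 1 − P(N ≤ 11) ≈ 0.4446.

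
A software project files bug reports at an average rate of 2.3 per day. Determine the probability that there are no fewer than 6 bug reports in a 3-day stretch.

Over the interval, μ = 2.3 × 3 = 6.9 (a 3-day stretch = 3 days).
P(N ≥ 6) = 1 − P(N ≤ 5) = 1 − Σ_{j=0}^{5} e^(−μ) μ^j/j! ≈ 0.6863.

0.6863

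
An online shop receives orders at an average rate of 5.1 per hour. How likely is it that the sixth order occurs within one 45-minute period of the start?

Over the interval, μ = 5.1 × 0.75 = 3.825 (a 45-minute period = 0.75 hours).
The sixth arrival falls in the interval iff at least 6 events occur there: P(S_6 ≤ t) = P(N ≥ 6) = 1 − P(N ≤ 5) ≈ 0.1882.

0.1882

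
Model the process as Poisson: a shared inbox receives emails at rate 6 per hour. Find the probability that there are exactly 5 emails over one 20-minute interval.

0.0361

Over the interval, μ = 6 × 1/3 = 2 (a 20-minute interval = 1/3 hours).
P(N = 5) = e^(−μ) μ^5/5! = e^(−2) · 2^5/120 ≈ 0.0361.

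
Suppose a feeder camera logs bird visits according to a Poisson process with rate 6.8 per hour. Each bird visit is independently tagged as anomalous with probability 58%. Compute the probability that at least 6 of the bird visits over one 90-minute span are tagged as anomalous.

Thinning: the bird visits that are tagged as anomalous themselves form a Poisson process with rate 0.58 × 6.8 = 3.944 per hour.
Over the interval, μ = 3.944 × 1.5 = 5.916 (a 90-minute span = 1.5 hours).
P(N ≥ 6) = 1 − P(N ≤ 5) ≈ 0.5407.

0.5407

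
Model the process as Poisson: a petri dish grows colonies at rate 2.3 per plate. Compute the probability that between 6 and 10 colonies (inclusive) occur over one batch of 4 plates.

Over the interval, μ = 2.3 × 4 = 9.2 (a batch of 4 plates = 4 plates).
P(6 ≤ N ≤ 10) = Σ_{j=6}^{10} e^(−9.2) · 9.2^j/j! ≈ 0.5780.

0.5780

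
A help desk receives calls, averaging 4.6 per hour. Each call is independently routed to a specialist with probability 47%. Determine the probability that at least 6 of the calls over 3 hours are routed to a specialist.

Thinning: the calls that are routed to a specialist themselves form a Poisson process with rate 0.47 × 4.6 = 2.162 per hour.
Over the interval, μ = 2.162 × 3 = 6.486 (3 hours).
P(N ≥ 6) = 1 − P(N ≤ 5) ≈ 0.6289.

0.6289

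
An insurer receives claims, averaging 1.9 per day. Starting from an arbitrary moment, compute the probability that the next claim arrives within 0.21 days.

Inter-arrival times are exponential with rate λ = 1.9 per day.
P(T ≤ 0.21) = 1 − e^(−λt) = 1 − e^(−1.9 × 0.21) = 1 − e^(−0.399) ≈ 0.3290.

0.3290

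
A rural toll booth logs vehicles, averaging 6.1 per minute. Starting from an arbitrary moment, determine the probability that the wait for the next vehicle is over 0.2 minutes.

The wait for the next event is exponential with rate λ = 6.1 per minute.
P(T > 0.2) = e^(−λt) = e^(−6.1 × 0.2) = e^(−1.22) ≈ 0.2952.

0.2952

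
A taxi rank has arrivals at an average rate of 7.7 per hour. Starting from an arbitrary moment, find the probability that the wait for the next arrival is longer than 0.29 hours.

The wait for the next event is exponential with rate λ = 7.7 per hour.
P(T > 0.29) = e^(−λt) = e^(−7.7 × 0.29) = e^(−2.233) ≈ 0.1072.

0.1072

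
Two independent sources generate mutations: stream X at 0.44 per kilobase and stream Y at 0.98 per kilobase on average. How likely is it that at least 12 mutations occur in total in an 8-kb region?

0.4636

Independent Poisson processes superpose: combined rate λ = 0.44 + 0.98 = 1.42 per kilobase.
Over the interval, μ = 1.42 × 8 = 11.36 (an 8-kb region = 8 kilobases).
P(N ≥ 12) = 1 − P(N ≤ 11) ≈ 0.4636.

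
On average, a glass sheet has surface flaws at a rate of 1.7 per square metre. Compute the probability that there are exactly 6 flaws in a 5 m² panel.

0.1066

Over the interval, μ = 1.7 × 5 = 8.5 (a 5 m² panel = 5 square metres).
P(N = 6) = e^(−μ) μ^6/6! = e^(−8.5) · 8.5^6/720 ≈ 0.1066.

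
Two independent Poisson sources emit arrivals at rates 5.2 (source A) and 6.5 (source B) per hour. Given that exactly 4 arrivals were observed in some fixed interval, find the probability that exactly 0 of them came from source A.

0.0953

Given the total, each event is independently from source A with probability p = λ_A/(λ_A+λ_B) = 5.2/11.7 ≈ 0.4444.
So K ~ Binomial(4, 5.2/11.7): P(K = 0) = C(4,0) · (5.2/11.7)^0 · (6.5/11.7)^4 ≈ 0.0953.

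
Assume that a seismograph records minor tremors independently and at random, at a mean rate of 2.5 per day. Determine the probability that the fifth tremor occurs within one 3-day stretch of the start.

Over the interval, μ = 2.5 × 3 = 7.5 (a 3-day stretch = 3 days).
The fifth arrival falls in the interval iff at least 5 events occur there: P(S_5 ≤ t) = P(N ≥ 5) = 1 − P(N ≤ 4) ≈ 0.8679.

0.8679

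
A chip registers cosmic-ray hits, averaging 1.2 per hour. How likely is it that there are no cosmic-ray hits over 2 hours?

Over the interval, μ = 1.2 × 2 = 2.4 (2 hours).
P(N = 0) = e^(−μ) μ^0/0! = e^(−2.4) · 2.4^0/1 ≈ 0.0907.

0.0907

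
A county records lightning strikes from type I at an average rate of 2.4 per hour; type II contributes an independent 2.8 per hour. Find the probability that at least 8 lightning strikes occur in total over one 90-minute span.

Independent Poisson processes superpose: combined rate λ = 2.4 + 2.8 = 5.2 per hour.
Over the interval, μ = 5.2 × 1.5 = 7.8 (a 90-minute span = 1.5 hours).
P(N ≥ 8) = 1 − P(N ≤ 7) ≈ 0.5188.

0.5188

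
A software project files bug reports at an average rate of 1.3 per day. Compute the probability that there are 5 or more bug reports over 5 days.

Over the interval, μ = 1.3 × 5 = 6.5 (5 days).
P(N ≥ 5) = 1 − P(N ≤ 4) = 1 − Σ_{j=0}^{4} e^(−μ) μ^j/j! ≈ 0.7763.

0.7763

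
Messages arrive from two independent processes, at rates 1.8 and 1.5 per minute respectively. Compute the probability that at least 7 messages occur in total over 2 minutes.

0.4892

Independent Poisson processes superpose: combined rate λ = 1.8 + 1.5 = 3.3 per minute.
Over the interval, μ = 3.3 × 2 = 6.6 (2 minutes).
P(N ≥ 7) = 1 − P(N ≤ 6) ≈ 0.4892.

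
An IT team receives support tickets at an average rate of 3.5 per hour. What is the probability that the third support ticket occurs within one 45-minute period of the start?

0.4878

Over the interval, μ = 3.5 × 0.75 = 2.625 (a 45-minute period = 0.75 hours).
The third arrival falls in the interval iff at least 3 events occur there: P(S_3 ≤ t) = P(N ≥ 3) = 1 − P(N ≤ 2) ≈ 0.4878.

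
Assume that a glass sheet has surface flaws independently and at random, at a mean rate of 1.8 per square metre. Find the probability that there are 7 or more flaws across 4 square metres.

Over the interval, μ = 1.8 × 4 = 7.2 (4 square metres).
P(N ≥ 7) = 1 − P(N ≤ 6) = 1 − Σ_{j=0}^{6} e^(−μ) μ^j/j! ≈ 0.5796.

0.5796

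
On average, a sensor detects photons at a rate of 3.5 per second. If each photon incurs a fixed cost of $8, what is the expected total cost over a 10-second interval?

E[N] = 3.5 × 10 = 35 (a 10-second interval = 10 seconds); E[cost] = 35 × $8 = $280.

$280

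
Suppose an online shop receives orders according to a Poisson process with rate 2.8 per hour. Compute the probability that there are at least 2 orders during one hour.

0.7689

With mean μ = 2.8 per hour,
P(N ≥ 2) = 1 − P(N ≤ 1) = 1 − Σ_{j=0}^{1} e^(−μ) μ^j/j! ≈ 0.7689.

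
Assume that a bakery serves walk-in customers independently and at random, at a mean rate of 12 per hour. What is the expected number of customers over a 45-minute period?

9

E[N] = λt = 12 × 0.75 = 9 (a 45-minute period = 0.75 hours).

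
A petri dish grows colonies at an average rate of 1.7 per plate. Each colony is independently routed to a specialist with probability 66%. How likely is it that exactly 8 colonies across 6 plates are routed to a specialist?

0.1247

Thinning: the colonies that are routed to a specialist themselves form a Poisson process with rate 0.66 × 1.7 = 1.122 per plate.
Over the interval, μ = 1.122 × 6 = 6.732 (6 plates).
P(N = 8) = e^(−6.732) · 6.732^8/8! ≈ 0.1247.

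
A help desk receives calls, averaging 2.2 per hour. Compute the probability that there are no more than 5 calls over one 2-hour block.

Over the interval, μ = 2.2 × 2 = 4.4 (a 2-hour block = 2 hours).
P(N ≤ 5) = Σ_{j=0}^{5} e^(−μ) μ^j/j! ≈ 0.7199.

0.7199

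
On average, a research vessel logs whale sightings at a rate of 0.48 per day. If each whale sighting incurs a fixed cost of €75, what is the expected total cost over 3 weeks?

E[N] = 0.48 × 21 = 10.08 (3 weeks = 21 days); E[cost] = 10.08 × €75 = €756.

€756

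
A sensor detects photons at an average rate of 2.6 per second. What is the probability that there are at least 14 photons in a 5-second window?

0.4270

Over the interval, μ = 2.6 × 5 = 13 (a 5-second window = 5 seconds).
P(N ≥ 14) = 1 − P(N ≤ 13) = 1 − Σ_{j=0}^{13} e^(−μ) μ^j/j! ≈ 0.4270.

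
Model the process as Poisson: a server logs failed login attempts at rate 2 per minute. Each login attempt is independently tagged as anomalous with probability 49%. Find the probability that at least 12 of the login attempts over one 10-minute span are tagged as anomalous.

0.2807

Thinning: the login attempts that are tagged as anomalous themselves form a Poisson process with rate 0.49 × 2 = 0.98 per minute.
Over the interval, μ = 0.98 × 10 = 9.8 (a 10-minute span = 10 minutes).
P(N ≥ 12) = 1 − P(N ≤ 11) ≈ 0.2807.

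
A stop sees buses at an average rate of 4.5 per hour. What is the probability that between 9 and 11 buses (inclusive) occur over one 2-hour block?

Over the interval, μ = 4.5 × 2 = 9 (a 2-hour block = 2 hours).
P(9 ≤ N ≤ 11) = Σ_{j=9}^{11} e^(−9) · 9^j/j! ≈ 0.3474.

0.3474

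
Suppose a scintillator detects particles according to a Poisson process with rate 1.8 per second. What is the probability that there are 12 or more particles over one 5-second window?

Over the interval, μ = 1.8 × 5 = 9 (a 5-second window = 5 seconds).
P(N ≥ 12) = 1 − P(N ≤ 11) = 1 − Σ_{j=0}^{11} e^(−μ) μ^j/j! ≈ 0.1970.

0.1970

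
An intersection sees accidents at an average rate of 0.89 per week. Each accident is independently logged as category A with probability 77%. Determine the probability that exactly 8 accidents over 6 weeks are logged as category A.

Thinning: the accidents that are logged as category A themselves form a Poisson process with rate 0.77 × 0.89 = 0.6853 per week.
Over the interval, μ = 0.6853 × 6 = 4.1118 (6 weeks).
P(N = 8) = e^(−4.1118) · 4.1118^8/8! ≈ 0.0332.

0.0332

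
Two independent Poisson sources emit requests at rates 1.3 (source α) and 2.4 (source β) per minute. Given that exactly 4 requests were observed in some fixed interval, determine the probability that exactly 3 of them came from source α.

Given the total, each event is independently from source α with probability p = λ_α/(λ_α+λ_β) = 1.3/3.7 ≈ 0.3514.
So K ~ Binomial(4, 1.3/3.7): P(K = 3) = C(4,3) · (1.3/3.7)^3 · (2.4/3.7)^1 ≈ 0.1125.

0.1125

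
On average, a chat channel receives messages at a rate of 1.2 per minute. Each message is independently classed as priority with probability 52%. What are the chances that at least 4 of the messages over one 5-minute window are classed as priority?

Thinning: the messages that are classed as priority themselves form a Poisson process with rate 0.52 × 1.2 = 0.624 per minute.
Over the interval, μ = 0.624 × 5 = 3.12 (a 5-minute window = 5 minutes).
P(N ≥ 4) = 1 − P(N ≤ 3) ≈ 0.3796.

0.3796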